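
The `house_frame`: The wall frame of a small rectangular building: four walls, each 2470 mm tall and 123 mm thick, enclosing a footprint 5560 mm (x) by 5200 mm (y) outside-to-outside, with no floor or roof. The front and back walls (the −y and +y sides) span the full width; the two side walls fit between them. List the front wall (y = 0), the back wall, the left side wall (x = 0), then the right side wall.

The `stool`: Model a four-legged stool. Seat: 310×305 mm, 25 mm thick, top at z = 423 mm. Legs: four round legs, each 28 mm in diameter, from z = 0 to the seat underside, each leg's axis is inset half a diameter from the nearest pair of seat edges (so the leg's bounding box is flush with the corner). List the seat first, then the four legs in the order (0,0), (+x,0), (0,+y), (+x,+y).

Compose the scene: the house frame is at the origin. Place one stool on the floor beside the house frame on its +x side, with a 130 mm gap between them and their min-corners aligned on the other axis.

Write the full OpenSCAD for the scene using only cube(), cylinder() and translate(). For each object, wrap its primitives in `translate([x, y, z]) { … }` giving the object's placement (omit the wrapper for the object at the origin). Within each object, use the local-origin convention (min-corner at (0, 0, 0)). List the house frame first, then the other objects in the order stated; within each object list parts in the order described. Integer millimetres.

cube([5560, 123, 2470]);
translate([0, 5077, 0]) cube([5560, 123, 2470]);
translate([0, 123, 0]) cube([123, 4954, 2470]);
translate([5437, 123, 0]) cube([123, 4954, 2470]);
translate([5690, 0, 0]) {
  translate([0, 0, 398]) cube([310, 305, 25]);
  translate([14, 14, 0]) cylinder(h = 398, r = 14);
  translate([296, 14, 0]) cylinder(h = 398, r = 14);
  translate([14, 291, 0]) cylinder(h = 398, r = 14);
  translate([296, 291, 0]) cylinder(h = 398, r = 14);
}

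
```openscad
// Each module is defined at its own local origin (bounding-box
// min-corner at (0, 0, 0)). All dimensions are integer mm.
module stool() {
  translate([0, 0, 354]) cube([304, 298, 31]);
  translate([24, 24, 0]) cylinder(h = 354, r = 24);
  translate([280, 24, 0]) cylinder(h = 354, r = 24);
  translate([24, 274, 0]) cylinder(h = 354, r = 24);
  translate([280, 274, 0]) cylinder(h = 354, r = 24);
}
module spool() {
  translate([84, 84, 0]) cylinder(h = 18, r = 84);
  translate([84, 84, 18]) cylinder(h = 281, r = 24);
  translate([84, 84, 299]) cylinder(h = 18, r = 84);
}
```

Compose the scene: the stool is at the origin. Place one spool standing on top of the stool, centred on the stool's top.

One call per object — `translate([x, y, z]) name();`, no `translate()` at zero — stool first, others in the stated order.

stool();
translate([68, 65, 385]) spool();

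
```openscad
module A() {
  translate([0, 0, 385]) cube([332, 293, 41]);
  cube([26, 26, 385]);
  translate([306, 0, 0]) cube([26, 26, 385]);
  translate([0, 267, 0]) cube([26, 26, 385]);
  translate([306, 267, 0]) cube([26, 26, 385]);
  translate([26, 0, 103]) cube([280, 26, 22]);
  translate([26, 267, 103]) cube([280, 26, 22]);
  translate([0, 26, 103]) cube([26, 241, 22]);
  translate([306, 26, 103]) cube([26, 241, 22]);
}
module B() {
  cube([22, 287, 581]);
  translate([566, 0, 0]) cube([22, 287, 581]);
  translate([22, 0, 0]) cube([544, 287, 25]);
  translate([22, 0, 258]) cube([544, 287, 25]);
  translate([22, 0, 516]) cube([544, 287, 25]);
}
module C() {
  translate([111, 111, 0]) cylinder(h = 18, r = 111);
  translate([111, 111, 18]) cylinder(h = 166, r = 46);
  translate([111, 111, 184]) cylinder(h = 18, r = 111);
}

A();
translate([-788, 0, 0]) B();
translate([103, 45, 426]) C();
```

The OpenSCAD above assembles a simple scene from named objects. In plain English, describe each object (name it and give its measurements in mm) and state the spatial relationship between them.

A is a four-legged stool. The seat is a 332×293×41 mm slab whose top surface is at z = 426 mm; four square legs, each 26×26 mm in cross-section, run from the floor (z = 0) to the underside of the seat, each flush with a corner of the seat. Four stretchers, 26 mm wide and 22 mm tall, connect adjacent legs with their undersides at z = 103 mm, each running between the inner faces of the legs it joins and aligned with the legs' outer faces on the other axis.

B is a bookshelf 588 mm wide overall, 287 mm deep and 581 mm tall. The two sides are 22 mm thick vertical panels. 3 horizontal shelves of 25 mm thickness span between the inner faces of the sides; the lowest shelf sits on the floor and shelves are stacked with a clear vertical gap of 233 mm between each pair.

C is a spool: two coaxial disc flanges of radius 111 mm and thickness 18 mm, joined by a core cylinder of radius 46 mm and height 166 mm. The lower flange rests on z = 0 and the three cylinders share a vertical axis.

The bookshelf is on the floor beside the stool on its −x side. The spool is on top of the stool.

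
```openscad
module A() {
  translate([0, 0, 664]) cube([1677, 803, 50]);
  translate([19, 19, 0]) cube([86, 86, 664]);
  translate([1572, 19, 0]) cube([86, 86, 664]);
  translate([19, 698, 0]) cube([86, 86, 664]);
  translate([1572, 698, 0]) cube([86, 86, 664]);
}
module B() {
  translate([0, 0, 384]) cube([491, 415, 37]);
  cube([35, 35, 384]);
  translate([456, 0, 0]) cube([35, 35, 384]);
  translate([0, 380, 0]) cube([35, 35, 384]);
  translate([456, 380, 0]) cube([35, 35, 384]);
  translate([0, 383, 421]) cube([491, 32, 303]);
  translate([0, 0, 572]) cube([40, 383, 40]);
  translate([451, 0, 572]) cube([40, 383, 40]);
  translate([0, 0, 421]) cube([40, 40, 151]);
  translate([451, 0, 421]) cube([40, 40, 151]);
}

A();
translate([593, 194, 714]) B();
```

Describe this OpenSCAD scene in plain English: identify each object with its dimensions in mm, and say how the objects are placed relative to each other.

A is a table with a 1677×803 mm rectangular top, 50 mm thick, top surface at z = 714 mm, supported by four 86×86 mm square legs, each inset 19 mm from the nearest pair of top edges, running from the floor.

B is a chair: 491×415 mm seat, 37 mm thick, top at z = 421 mm, on four 35 mm square corner legs flush with the seat edges. A 32 mm thick backrest slab spans the full seat width, extending 303 mm above the seat top, its back face flush with the seat's +y edge. Two armrests of 40×40 mm section run along each side from the seat's front edge to the front of the backrest, top faces 191 mm above the seat top and outer faces flush with the seat's x-edges; a 40×40 mm post under the front of each armrest stands on the seat at the front corner.

The chair is on top of the table, centred.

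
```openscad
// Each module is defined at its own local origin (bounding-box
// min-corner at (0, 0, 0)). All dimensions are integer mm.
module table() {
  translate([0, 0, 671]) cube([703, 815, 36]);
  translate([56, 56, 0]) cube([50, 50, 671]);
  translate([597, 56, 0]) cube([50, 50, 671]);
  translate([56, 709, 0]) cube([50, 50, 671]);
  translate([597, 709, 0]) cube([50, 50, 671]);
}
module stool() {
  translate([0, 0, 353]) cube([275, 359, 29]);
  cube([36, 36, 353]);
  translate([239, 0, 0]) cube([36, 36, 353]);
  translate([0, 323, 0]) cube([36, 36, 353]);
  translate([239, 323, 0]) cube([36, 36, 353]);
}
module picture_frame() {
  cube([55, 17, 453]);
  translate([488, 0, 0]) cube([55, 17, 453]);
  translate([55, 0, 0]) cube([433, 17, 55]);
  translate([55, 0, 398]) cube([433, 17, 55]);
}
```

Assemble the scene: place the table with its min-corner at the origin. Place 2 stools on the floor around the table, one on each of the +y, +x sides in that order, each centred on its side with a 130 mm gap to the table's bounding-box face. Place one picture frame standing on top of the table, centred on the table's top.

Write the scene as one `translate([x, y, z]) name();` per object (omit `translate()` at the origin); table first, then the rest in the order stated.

table();
translate([214, 945, 0]) stool();
translate([833, 228, 0]) stool();
translate([80, 399, 707]) picture_frame();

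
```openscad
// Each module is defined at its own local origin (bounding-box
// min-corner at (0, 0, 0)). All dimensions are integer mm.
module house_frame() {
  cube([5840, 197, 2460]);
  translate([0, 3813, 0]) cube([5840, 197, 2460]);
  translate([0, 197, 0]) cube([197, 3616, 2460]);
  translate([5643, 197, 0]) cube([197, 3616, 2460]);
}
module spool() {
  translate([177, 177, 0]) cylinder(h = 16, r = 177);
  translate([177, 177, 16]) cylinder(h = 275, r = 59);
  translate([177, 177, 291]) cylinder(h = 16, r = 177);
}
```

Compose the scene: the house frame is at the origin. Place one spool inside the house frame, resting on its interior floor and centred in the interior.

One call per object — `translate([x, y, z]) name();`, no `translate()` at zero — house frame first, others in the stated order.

house_frame();
translate([2743, 1828, 0]) spool();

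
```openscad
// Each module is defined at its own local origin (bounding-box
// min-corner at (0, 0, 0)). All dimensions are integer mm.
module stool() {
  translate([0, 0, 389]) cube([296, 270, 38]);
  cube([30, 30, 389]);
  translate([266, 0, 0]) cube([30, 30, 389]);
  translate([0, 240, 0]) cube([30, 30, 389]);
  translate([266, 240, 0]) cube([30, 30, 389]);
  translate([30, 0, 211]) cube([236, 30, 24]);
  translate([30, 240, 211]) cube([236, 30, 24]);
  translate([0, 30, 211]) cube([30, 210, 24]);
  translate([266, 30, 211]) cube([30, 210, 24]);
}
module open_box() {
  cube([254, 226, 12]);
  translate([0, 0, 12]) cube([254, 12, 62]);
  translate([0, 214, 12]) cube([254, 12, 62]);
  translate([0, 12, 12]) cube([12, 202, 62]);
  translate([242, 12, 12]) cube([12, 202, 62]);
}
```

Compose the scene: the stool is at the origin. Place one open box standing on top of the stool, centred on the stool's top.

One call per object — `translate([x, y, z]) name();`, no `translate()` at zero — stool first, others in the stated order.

stool();
translate([21, 22, 427]) open_box();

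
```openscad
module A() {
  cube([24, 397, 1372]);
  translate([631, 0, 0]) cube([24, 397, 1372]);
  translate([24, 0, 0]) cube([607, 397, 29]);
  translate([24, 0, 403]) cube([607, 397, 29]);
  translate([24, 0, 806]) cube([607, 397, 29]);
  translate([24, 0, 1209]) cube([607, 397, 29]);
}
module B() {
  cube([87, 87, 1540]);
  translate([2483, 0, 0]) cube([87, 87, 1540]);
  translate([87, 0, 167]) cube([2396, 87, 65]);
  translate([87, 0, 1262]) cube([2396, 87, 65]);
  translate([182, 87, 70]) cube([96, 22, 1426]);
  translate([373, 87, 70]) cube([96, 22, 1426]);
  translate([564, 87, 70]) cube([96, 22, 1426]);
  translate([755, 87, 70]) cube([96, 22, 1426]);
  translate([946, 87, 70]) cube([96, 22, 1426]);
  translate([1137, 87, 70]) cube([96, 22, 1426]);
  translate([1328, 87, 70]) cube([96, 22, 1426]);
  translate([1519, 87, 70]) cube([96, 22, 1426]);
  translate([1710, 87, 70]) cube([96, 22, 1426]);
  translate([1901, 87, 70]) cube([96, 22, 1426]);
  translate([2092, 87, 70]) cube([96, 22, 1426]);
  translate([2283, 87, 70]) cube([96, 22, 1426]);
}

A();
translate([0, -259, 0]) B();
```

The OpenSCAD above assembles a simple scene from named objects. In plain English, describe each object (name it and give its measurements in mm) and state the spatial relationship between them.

A is a bookshelf 655 mm wide overall, 397 mm deep and 1372 mm tall. The two sides are 24 mm thick vertical panels. 4 horizontal shelves of 29 mm thickness span between the inner faces of the sides; the lowest shelf sits on the floor and shelves are stacked with a clear vertical gap of 374 mm between each pair.

B is a fence section. Two 87×87 mm posts, 1540 mm tall, stand on the floor with a clear span of 2396 mm between their inner faces. Two horizontal rails of 87×65 mm section span the gap between the posts with their undersides at z = 167 mm and z = 1262 mm, flush with the posts' −y face. 12 pickets, each 96 mm wide, 22 mm thick and 1426 mm tall, are fixed to the +y face of the rails with their bottoms at z = 70 mm, evenly spaced across the span with equal gaps (rounded down to the nearest mm) at the −x end and between each pair — any rounding remainder accumulates at the +x end.

The fence section is on the floor beside the bookshelf on its −y side.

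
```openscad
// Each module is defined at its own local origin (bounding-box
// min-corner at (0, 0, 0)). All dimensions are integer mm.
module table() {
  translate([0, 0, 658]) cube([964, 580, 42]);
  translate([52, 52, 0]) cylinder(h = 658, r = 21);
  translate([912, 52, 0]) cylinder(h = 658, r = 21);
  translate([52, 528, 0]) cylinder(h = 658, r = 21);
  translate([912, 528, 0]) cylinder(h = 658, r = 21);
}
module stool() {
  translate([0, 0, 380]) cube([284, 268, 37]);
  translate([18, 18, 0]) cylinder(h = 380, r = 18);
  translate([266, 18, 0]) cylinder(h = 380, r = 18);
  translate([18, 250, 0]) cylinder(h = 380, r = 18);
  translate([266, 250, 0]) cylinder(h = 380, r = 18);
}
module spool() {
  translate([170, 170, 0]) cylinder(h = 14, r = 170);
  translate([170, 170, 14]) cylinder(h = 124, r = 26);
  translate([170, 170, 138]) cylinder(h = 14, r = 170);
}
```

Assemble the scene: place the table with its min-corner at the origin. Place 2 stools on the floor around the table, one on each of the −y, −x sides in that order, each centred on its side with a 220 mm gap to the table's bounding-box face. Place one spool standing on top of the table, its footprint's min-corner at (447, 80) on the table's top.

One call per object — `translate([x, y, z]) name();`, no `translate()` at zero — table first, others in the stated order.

table();
translate([340, -488, 0]) stool();
translate([-504, 156, 0]) stool();
translate([447, 80, 700]) spool();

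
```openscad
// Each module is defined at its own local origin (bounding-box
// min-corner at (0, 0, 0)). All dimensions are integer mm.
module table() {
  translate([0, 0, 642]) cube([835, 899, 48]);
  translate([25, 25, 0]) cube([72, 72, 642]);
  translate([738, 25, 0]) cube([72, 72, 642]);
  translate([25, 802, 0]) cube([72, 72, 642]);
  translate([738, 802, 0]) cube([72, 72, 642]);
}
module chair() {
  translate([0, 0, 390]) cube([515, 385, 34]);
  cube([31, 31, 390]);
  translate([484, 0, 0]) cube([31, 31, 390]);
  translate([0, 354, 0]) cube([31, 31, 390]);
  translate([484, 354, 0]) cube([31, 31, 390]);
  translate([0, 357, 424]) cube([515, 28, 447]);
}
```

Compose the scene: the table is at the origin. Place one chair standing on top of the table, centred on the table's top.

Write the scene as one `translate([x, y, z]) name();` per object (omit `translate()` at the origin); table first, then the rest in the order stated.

table();
translate([160, 257, 690]) chair();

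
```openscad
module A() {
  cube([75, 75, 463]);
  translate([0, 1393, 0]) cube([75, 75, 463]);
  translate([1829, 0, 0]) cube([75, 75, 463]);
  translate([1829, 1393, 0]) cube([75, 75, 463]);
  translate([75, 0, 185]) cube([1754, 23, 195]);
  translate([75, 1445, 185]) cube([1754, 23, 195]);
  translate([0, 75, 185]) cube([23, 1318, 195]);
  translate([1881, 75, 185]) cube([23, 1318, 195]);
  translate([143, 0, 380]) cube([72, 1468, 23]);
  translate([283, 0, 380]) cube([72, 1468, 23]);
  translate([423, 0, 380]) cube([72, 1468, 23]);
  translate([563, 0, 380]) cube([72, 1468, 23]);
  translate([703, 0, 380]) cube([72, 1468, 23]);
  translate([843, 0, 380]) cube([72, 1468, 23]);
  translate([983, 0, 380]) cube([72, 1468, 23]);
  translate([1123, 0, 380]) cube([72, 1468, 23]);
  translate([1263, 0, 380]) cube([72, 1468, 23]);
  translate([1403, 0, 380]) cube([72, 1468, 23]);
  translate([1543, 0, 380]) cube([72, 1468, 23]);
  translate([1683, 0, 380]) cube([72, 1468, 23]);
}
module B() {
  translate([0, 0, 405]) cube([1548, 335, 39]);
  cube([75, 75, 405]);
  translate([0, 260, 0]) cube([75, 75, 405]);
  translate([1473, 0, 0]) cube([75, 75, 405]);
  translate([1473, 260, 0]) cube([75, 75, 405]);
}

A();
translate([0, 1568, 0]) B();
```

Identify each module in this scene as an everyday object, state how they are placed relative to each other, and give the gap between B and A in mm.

A is a bed frame. B is a bench. The bench is on the floor beside the bed frame on its +y side. The gap between the bench and the bed frame is 100 mm.

The bench's nearest face is 100 mm from the bed frame's +y face.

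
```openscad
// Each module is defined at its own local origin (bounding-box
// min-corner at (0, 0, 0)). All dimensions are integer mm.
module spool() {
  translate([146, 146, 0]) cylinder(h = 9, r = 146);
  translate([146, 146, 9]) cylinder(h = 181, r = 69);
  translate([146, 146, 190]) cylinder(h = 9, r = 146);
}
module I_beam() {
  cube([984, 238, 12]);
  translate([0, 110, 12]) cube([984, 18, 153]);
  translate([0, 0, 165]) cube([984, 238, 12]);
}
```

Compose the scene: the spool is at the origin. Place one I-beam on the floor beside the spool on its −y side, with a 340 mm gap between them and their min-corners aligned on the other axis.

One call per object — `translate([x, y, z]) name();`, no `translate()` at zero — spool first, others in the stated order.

spool();
translate([0, -578, 0]) I_beam();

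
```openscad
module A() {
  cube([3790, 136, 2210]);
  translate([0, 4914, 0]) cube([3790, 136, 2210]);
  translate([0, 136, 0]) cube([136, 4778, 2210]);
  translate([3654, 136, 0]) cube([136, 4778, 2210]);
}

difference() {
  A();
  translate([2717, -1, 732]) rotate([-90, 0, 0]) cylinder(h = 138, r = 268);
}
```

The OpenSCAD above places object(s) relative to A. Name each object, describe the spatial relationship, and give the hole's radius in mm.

A is a house frame. The house frame has a circular hole through its front wall. The hole's radius is 268 mm.

The subtracted cylinder has r = 268 mm.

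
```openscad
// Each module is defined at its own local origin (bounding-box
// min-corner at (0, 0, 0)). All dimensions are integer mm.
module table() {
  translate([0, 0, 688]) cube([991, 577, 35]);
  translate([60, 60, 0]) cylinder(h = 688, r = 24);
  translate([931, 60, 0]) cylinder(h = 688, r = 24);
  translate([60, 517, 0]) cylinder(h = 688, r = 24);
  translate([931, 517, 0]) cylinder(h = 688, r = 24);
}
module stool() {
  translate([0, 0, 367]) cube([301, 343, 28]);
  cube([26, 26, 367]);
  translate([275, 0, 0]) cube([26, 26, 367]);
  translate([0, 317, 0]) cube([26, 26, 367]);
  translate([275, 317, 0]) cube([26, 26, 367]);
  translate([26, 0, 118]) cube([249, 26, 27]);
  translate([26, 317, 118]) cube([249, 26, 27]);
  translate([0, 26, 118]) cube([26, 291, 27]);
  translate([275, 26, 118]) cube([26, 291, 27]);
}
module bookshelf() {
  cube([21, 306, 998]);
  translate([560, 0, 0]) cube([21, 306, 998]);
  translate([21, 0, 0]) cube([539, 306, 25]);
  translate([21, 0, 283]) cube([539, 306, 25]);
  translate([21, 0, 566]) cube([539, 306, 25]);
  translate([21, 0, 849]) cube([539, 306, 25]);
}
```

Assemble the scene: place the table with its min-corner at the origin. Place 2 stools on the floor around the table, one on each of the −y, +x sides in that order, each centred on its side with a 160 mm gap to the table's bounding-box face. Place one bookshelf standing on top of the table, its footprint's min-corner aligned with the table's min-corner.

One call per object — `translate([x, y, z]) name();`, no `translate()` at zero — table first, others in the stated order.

table();
translate([345, -503, 0]) stool();
translate([1151, 117, 0]) stool();
translate([0, 0, 723]) bookshelf();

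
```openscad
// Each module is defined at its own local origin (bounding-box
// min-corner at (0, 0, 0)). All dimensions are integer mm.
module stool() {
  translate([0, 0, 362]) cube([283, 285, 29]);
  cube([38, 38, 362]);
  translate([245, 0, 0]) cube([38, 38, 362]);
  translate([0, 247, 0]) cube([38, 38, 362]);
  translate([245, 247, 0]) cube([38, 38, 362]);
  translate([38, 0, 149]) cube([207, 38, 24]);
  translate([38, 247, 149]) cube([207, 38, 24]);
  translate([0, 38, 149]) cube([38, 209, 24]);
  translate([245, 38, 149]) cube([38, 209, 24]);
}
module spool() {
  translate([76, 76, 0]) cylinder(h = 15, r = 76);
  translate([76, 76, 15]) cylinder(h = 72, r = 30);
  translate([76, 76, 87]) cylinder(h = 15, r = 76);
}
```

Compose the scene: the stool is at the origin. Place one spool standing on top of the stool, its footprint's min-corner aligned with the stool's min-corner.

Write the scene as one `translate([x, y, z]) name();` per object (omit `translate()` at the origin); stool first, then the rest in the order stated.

stool();
translate([0, 0, 391]) spool();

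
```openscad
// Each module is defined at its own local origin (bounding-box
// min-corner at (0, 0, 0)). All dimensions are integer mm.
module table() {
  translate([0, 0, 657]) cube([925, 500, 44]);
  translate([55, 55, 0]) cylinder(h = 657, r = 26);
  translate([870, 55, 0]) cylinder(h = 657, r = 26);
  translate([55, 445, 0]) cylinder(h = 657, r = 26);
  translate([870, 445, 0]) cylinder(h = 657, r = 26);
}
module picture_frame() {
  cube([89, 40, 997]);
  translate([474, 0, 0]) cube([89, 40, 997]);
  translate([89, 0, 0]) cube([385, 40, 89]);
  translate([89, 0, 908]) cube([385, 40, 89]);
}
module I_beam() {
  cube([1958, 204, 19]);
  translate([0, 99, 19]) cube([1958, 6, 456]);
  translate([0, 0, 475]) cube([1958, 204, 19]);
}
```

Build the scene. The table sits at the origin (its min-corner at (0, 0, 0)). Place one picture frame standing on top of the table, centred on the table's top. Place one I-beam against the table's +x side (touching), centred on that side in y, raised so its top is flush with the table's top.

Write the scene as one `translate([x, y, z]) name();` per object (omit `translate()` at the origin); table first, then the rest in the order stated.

table();
translate([181, 230, 701]) picture_frame();
translate([925, 148, 207]) I_beam();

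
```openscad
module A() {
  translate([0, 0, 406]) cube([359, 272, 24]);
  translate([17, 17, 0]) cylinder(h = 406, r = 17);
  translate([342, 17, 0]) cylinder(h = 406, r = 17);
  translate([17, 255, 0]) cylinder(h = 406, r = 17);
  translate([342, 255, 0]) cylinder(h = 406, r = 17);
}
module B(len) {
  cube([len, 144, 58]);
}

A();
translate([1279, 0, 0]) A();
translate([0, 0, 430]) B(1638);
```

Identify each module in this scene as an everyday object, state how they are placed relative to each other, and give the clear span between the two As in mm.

A is a stool. B is a beam. A beam spans the tops of two stools. The clear span between the two stools is 920 mm.

Second stool starts at x = 1279; first ends at x = 359; clear span = 1279 − 359 = 920 mm.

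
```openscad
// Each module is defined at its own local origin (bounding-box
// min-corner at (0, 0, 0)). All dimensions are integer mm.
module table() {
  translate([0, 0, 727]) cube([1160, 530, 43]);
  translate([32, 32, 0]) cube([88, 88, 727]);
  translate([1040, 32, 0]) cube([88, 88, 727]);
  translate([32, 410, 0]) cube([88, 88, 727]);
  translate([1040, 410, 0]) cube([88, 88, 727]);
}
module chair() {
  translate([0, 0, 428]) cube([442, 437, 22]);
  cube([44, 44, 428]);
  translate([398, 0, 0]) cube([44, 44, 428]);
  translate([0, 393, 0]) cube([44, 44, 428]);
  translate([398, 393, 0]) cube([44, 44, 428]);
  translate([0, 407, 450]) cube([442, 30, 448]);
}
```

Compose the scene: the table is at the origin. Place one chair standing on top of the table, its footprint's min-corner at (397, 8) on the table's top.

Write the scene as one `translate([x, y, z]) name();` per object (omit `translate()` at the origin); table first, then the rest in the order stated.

table();
translate([397, 8, 770]) chair();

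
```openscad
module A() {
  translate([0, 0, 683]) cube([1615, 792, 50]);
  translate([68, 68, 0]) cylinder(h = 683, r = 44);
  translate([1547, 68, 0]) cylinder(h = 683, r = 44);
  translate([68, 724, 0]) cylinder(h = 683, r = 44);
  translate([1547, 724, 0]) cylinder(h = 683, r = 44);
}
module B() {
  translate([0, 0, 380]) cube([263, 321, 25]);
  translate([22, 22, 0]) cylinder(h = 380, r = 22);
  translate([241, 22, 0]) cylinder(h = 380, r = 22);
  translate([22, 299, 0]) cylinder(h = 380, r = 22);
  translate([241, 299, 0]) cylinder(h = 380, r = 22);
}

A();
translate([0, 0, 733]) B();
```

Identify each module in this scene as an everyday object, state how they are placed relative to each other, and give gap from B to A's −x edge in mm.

The stool's min-x is at 0; the table's min-x is 0; gap = 0 mm.

A is a table. B is a stool. The stool is on top of the table. The gap from the stool to the table's −x edge is 0 mm.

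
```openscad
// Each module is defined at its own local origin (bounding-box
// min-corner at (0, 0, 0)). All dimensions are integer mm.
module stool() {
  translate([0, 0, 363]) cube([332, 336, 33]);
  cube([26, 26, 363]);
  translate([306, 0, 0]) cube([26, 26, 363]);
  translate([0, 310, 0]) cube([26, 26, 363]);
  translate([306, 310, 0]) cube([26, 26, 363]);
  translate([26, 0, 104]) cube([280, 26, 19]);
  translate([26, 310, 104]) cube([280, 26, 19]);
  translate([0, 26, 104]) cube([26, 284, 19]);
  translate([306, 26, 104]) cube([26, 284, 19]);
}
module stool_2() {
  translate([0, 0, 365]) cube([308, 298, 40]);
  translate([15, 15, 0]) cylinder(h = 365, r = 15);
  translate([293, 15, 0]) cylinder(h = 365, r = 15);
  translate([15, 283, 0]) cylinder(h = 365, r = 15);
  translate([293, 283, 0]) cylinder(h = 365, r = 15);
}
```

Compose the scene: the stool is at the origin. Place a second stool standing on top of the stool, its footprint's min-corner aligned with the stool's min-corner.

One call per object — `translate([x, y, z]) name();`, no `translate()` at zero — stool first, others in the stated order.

stool();
translate([0, 0, 396]) stool_2();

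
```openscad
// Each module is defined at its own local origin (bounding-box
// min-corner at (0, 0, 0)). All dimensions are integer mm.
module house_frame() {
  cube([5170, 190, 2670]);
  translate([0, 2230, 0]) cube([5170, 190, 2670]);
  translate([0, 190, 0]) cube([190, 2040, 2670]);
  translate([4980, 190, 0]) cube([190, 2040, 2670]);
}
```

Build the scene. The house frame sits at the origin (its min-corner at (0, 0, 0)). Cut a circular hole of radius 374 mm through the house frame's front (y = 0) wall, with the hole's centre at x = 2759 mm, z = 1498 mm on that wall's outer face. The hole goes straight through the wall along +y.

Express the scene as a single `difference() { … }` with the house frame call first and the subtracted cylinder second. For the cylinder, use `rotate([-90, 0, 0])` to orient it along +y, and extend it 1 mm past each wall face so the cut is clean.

difference() {
  house_frame();
  translate([2759, -1, 1498]) rotate([-90, 0, 0]) cylinder(h = 192, r = 374);
}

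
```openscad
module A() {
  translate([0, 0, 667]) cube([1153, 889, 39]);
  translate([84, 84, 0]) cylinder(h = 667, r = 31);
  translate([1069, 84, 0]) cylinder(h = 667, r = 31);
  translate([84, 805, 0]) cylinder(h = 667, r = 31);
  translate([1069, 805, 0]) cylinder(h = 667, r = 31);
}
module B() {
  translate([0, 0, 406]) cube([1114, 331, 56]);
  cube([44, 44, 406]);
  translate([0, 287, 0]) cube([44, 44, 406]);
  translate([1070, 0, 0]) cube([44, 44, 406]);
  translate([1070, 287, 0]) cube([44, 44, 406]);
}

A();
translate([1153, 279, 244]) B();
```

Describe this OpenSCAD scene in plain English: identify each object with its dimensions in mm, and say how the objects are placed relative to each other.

A is a table with a 1153×889 mm rectangular top, 39 mm thick, top surface at z = 706 mm, supported by four round legs of 62 mm diameter, each leg's bounding box inset 53 mm from the nearest pair of top edges, running from the floor.

B is a bench: a 1114×331 mm seat slab, 56 mm thick, top at z = 462 mm, on four 44×44 mm square legs flush with the seat corners and standing on z = 0.

The bench is beside the table with their tops flush at z = 706.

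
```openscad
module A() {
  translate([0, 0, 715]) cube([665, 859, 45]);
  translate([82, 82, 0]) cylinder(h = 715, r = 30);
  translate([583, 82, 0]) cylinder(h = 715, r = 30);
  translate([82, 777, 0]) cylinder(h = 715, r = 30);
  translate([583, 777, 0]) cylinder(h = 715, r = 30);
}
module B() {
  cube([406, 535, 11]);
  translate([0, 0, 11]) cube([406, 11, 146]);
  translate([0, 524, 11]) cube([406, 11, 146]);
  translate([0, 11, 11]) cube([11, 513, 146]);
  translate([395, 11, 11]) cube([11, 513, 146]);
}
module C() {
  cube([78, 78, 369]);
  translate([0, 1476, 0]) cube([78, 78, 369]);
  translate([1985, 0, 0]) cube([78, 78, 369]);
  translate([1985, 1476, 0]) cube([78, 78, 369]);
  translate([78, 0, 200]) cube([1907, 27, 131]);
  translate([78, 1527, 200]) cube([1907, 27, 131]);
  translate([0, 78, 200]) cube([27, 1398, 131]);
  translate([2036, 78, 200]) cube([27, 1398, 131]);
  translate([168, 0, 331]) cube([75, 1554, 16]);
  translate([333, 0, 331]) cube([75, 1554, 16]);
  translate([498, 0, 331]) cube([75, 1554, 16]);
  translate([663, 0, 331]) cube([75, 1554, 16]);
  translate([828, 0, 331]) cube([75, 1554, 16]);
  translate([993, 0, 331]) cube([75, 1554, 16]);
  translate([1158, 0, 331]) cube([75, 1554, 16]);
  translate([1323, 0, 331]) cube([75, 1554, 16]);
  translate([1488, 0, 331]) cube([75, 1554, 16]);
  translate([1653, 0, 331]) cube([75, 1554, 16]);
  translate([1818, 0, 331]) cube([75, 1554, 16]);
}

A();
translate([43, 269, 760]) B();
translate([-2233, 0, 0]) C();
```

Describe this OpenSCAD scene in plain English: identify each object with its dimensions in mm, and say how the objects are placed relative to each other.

A is a rectangular dining table. The top is 665×859×45 mm with its upper surface at z = 760 mm. It stands on four round legs of 60 mm diameter, each leg's bounding box inset 52 mm from the nearest pair of top edges, running from the floor to the underside of the top.

B is an open storage box with external size 406×535×157 mm and wall thickness 11 mm (the base is also 11 mm thick). The base covers the whole footprint; the four walls stand on the base, with the y-facing walls full-width and the x-facing walls fitting between their inner faces.

C is a bed frame 2063 mm long (x) by 1554 mm wide (y). Four 78×78 mm corner posts, 369 mm tall, at the corners of the footprint. Four rails of 27 mm thickness and 131 mm height run between adjacent posts with their undersides at z = 200 mm, their outer faces flush with the outside of the frame (the two x-running rails run between the posts' inner faces; the two y-running rails run between the posts' inner faces). 11 slats, each 75 mm wide (x) and 16 mm thick, lie across the top of the two x-running rails, running the full 1554 mm width of the frame in y; the slats are evenly spaced along x between the inner faces of the end posts with equal gaps (rounded down to the nearest mm) at the −x end and between each pair — any rounding remainder accumulates at the +x end.

The open box is on top of the table. The bed frame is on the floor beside the table on its −x side.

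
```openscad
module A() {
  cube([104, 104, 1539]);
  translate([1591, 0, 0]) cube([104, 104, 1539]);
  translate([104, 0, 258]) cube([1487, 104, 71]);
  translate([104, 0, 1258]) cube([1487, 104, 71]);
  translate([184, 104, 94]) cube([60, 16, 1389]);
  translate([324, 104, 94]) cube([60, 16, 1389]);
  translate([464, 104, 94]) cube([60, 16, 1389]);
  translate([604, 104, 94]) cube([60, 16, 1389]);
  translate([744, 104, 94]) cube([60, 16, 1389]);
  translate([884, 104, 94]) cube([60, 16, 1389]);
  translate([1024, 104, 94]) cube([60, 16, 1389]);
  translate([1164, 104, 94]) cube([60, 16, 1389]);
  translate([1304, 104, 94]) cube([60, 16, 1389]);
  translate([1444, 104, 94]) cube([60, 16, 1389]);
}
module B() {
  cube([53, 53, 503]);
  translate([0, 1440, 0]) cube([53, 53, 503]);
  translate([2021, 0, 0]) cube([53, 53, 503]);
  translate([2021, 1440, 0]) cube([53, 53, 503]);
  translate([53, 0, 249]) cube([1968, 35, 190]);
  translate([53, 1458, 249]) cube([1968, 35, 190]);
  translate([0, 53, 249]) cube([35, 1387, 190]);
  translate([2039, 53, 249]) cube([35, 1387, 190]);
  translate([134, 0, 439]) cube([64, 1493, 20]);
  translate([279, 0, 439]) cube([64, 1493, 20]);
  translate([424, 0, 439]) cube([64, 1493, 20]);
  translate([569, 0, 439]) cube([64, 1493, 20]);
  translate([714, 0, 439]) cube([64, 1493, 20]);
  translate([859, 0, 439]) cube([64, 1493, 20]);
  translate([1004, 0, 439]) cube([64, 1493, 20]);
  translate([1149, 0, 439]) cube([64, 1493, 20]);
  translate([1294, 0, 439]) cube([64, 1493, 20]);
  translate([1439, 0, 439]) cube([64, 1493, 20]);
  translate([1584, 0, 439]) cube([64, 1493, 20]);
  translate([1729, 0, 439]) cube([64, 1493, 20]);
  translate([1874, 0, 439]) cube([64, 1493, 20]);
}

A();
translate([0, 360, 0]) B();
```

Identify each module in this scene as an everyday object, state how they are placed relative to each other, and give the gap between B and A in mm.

The bed frame's nearest face is 240 mm from the fence section's +y face.

A is a fence section. B is a bed frame. The bed frame is on the floor beside the fence section on its +y side. The gap between the bed frame and the fence section is 240 mm.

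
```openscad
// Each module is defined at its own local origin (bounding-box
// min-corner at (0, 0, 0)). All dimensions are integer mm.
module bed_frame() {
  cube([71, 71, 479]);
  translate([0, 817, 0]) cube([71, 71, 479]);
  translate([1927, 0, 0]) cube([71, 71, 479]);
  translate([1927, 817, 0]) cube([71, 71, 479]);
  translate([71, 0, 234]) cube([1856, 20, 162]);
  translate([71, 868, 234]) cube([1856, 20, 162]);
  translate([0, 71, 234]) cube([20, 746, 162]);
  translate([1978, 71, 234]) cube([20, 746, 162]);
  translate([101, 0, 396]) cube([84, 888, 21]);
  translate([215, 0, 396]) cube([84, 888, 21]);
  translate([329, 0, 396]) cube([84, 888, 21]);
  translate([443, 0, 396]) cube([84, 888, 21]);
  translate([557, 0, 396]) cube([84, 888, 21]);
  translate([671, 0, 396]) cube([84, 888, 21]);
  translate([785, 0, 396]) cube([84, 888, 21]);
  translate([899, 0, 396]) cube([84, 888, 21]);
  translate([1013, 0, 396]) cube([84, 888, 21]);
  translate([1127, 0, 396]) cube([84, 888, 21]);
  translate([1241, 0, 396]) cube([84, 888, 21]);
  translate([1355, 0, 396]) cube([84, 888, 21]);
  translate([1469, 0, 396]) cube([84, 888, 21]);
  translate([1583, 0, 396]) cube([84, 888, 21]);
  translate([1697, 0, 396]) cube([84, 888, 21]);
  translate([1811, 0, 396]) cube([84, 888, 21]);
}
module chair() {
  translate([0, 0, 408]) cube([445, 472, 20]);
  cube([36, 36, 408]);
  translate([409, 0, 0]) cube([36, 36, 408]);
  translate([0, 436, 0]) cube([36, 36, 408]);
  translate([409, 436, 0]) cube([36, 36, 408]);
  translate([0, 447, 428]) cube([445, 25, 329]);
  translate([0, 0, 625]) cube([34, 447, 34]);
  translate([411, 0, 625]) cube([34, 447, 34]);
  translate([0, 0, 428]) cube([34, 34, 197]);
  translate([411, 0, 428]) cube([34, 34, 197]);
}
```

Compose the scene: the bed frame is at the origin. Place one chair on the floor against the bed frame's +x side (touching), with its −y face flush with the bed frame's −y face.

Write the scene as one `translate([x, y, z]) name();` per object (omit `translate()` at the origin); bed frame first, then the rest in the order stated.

bed_frame();
translate([1998, 0, 0]) chair();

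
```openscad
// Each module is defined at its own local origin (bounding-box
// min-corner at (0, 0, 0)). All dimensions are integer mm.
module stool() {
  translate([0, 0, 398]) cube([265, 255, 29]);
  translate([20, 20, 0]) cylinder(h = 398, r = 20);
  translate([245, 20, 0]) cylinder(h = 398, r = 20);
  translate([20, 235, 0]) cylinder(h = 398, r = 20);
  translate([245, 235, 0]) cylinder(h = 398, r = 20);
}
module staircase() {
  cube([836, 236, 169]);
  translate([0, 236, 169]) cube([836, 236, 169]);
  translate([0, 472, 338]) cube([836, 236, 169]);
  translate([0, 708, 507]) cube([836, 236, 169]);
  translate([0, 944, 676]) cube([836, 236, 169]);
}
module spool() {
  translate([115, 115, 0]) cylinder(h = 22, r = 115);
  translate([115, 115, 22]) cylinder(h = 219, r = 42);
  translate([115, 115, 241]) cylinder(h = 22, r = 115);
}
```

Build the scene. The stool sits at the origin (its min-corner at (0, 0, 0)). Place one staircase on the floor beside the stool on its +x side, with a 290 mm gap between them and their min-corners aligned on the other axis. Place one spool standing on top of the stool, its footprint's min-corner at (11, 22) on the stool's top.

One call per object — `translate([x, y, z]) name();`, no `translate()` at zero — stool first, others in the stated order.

stool();
translate([555, 0, 0]) staircase();
translate([11, 22, 427]) spool();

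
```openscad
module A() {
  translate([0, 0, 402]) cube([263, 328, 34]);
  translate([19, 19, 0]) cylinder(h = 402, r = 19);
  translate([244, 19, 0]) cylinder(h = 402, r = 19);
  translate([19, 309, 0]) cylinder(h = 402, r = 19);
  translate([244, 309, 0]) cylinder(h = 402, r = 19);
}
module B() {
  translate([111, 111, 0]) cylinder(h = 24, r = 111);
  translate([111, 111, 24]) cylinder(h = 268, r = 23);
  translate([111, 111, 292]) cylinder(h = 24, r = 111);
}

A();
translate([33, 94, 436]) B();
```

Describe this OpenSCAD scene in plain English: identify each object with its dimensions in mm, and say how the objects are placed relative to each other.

A is a four-legged stool. The seat is a 263×328×34 mm slab whose top surface is at z = 436 mm; four round legs, each 38 mm in diameter, run from the floor (z = 0) to the underside of the seat, each leg's axis is inset half a diameter from the nearest pair of seat edges (so the leg's bounding box is flush with the corner).

B is a spool: two coaxial disc flanges of radius 111 mm and thickness 24 mm, joined by a core cylinder of radius 23 mm and height 268 mm. The lower flange rests on z = 0 and the three cylinders share a vertical axis.

The spool is on top of the stool.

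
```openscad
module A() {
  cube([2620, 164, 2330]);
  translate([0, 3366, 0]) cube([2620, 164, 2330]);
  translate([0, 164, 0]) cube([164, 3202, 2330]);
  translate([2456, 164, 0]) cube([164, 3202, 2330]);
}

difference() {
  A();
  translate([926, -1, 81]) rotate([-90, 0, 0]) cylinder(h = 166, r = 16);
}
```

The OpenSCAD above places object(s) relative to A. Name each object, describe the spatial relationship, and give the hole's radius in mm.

A is a house frame. The house frame has a circular hole through its front wall. The hole's radius is 16 mm.

The subtracted cylinder has r = 16 mm.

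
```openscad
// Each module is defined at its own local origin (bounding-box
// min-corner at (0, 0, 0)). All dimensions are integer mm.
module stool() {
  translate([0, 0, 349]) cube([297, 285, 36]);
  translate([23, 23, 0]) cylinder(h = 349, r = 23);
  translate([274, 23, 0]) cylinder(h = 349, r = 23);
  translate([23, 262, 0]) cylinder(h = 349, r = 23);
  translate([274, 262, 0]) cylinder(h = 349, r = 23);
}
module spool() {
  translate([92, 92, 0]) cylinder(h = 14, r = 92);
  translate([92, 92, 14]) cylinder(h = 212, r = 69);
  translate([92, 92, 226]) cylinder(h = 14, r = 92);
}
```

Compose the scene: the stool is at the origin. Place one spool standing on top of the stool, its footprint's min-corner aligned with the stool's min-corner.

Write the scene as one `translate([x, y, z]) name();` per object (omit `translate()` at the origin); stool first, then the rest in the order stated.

stool();
translate([0, 0, 385]) spool();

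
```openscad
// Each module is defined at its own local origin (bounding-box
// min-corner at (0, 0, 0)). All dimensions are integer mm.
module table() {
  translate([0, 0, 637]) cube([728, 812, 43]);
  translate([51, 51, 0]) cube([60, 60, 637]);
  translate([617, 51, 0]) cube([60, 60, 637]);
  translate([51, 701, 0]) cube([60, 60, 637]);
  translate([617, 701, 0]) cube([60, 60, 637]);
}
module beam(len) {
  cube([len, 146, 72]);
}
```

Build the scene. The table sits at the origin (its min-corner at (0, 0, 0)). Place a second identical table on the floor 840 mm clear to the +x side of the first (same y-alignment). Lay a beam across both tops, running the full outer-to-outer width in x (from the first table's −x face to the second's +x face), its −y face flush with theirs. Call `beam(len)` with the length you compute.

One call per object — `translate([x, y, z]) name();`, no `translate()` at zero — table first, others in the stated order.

table();
translate([1568, 0, 0]) table();
translate([0, 0, 680]) beam(2296);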